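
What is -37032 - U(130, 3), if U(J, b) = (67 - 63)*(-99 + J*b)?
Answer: -38196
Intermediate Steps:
U(J, b) = -396 + 4*J*b (U(J, b) = 4*(-99 + J*b) = -396 + 4*J*b)
-37032 - U(130, 3) = -37032 - (-396 + 4*130*3) = -37032 - (-396 + 1560) = -37032 - 1*1164 = -37032 - 1164 = -38196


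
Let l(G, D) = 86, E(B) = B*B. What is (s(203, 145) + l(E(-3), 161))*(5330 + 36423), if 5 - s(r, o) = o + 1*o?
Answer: -8308847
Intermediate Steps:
E(B) = B²
s(r, o) = 5 - 2*o (s(r, o) = 5 - (o + 1*o) = 5 - (o + o) = 5 - 2*o)
(s(203, 145) + l(E(-3), 161))*(5330 + 36423) = ((5 - 2*145) + 86)*(5330 + 36423) = ((5 - 290) + 86)*41753 = (-285 + 86)*41753 = -199*41753 = -8308847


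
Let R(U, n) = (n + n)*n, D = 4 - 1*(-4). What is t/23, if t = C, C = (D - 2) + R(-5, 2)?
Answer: 14/23 ≈ 0.60870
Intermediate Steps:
D = 8 (D = 4 + 4 = 8)
R(U, n) = 2*n**2 (R(U, n) = (2*n)*n = 2*n**2)
C = 14 (C = (8 - 2) + 2*2**2 = 6 + 2*4 = 6 + 8 = 14)
t = 14
t/23 = 14/23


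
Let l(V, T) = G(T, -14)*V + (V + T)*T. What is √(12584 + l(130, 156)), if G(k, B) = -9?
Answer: √56030 ≈ 236.71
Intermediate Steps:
l(V, T) = -9*V + T*(T + V) (l(V, T) = -9*V + (V + T)*T = -9*V + (T + V)*T = -9*V + T*(T + V))
√(12584 + l(130, 156)) = √(12584 + (156² - 9*130 + 156*130)) = √(12584 + (24336 - 1170 + 20280)) = √(12584 + 43446) = √56030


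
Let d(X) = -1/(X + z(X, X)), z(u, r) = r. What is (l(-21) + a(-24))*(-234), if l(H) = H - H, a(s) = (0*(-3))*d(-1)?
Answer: 0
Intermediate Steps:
d(X) = -1/(2*X) (d(X) = -1/(X + X) = -1/(2*X))
a(s) = 0 (a(s) = (0*(-3))*(-½/(-1)) = 0*(-½*(-1)) = 0*(½) = 0)
l(H) = 0
(l(-21) + a(-24))*(-234) = (0 + 0)*(-234) = 0*(-234) = 0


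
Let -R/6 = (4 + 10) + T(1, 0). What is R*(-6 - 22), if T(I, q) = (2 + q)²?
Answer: 3024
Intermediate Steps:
R = -108 (R = -6*((4 + 10) + (2 + 0)²) = -6*(14 + 2²) = -6*(14 + 4) = -6*18 = -108)
R*(-6 - 22) = -108*(-6 - 22) = -108*(-28) = 3024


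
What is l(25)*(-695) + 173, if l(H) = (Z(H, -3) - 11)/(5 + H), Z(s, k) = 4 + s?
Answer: -244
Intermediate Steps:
l(H) = (-7 + H)/(5 + H) (l(H) = ((4 + H) - 11)/(5 + H) = (-7 + H)/(5 + H))
l(25)*(-695) + 173 = ((-7 + 25)/(5 + 25))*(-695) + 173 = (18/30)*(-695) + 173 = ((1/30)*18)*(-695) + 173 = (3/5)*(-695) + 173 = -417 + 173 = -244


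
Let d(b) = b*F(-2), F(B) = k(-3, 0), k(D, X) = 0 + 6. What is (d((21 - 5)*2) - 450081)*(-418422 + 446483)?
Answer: -12624335229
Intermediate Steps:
k(D, X) = 6
F(B) = 6
d(b) = 6*b (d(b) = b*6 = 6*b)
(d((21 - 5)*2) - 450081)*(-418422 + 446483) = (6*((21 - 5)*2) - 450081)*(-418422 + 446483) = (6*(16*2) - 450081)*28061 = (6*32 - 450081)*28061 = (192 - 450081)*28061 = -449889*28061 = -12624335229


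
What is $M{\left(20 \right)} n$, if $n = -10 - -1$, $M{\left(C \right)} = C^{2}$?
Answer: $-3600$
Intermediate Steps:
$n = -9$ ($n = -10 + 1 = -9$)
$M{\left(20 \right)} n = 20^{2} \left(-9\right) = 400 \left(-9\right) = -3600$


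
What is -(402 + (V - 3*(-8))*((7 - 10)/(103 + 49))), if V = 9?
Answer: -61005/152 ≈ -401.35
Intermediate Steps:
-(402 + (V - 3*(-8))*((7 - 10)/(103 + 49))) = -(402 + (9 - 3*(-8))*((7 - 10)/(103 + 49))) = -(402 + (9 + 24)*(-3/152)) = -(402 + 33*(-3*1/152)) = -(402 + 33*(-3/152)) = -(402 - 99/152) = -1*61005/152 = -61005/152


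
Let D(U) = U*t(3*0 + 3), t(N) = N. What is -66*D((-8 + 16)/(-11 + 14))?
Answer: -528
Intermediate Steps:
D(U) = 3*U (D(U) = U*(3*0 + 3) = U*(0 + 3) = U*3 = 3*U)
-66*D((-8 + 16)/(-11 + 14)) = -198*(-8 + 16)/(-11 + 14) = -198*8/3 = -66*8 = -528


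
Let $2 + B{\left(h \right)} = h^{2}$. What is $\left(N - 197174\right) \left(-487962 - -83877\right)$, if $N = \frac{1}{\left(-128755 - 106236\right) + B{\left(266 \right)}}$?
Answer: $\frac{13085592138186315}{164237} \approx 7.9675 \cdot 10^{10}$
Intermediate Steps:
$B{\left(h \right)} = -2 + h^{2}$
$N = - \frac{1}{164237}$ ($N = \frac{1}{\left(-128755 - 106236\right) - \left(2 - 266^{2}\right)} = \frac{1}{-234991 + \left(-2 + 70756\right)} = \frac{1}{-234991 + 70754} = \frac{1}{-164237} = - \frac{1}{164237} \approx -6.0888 \cdot 10^{-6}$)
$\left(N - 197174\right) \left(-487962 - -83877\right) = \left(- \frac{1}{164237} - 197174\right) \left(-487962 - -83877\right) = - \frac{32383266239 \left(-487962 + 83877\right)}{164237} = \left(- \frac{32383266239}{164237}\right) \left(-404085\right) = \frac{13085592138186315}{164237}$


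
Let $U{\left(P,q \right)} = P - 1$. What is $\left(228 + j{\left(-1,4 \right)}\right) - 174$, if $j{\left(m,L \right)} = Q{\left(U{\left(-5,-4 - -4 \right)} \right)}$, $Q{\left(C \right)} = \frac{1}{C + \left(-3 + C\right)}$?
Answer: $\frac{809}{15} \approx 53.933$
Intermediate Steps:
$U{\left(P,q \right)} = -1 + P$
$Q{\left(C \right)} = \frac{1}{-3 + 2 C}$
$j{\left(m,L \right)} = - \frac{1}{15}$ ($j{\left(m,L \right)} = \frac{1}{-3 + 2 \left(-1 - 5\right)} = \frac{1}{-3 + 2 \left(-6\right)} = \frac{1}{-3 - 12} = \frac{1}{-15} = - \frac{1}{15}$)
$\left(228 + j{\left(-1,4 \right)}\right) - 174 = \left(228 - \frac{1}{15}\right) - 174 = \frac{3419}{15} - 174 = \frac{809}{15}$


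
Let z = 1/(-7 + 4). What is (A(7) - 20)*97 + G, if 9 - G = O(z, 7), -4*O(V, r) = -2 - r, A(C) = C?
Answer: -5017/4 ≈ -1254.3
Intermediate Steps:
z = -1/3 (z = 1/(-3) = -1/3 ≈ -0.33333)
O(V, r) = 1/2 + r/4 (O(V, r) = -(-2 - r)/4 = 1/2 + r/4)
G = 27/4 (G = 9 - (1/2 + (1/4)*7) = 9 - (1/2 + 7/4) = 9 - 1*9/4 = 9 - 9/4 = 27/4 ≈ 6.7500)
(A(7) - 20)*97 + G = (7 - 20)*97 + 27/4 = -13*97 + 27/4 = -1261 + 27/4 = -5017/4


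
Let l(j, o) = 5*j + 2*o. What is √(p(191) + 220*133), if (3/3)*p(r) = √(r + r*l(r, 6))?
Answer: √(29260 + 22*√382) ≈ 172.31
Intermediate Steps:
l(j, o) = 2*o + 5*j
p(r) = √(r + r*(12 + 5*r)) (p(r) = √(r + r*(2*6 + 5*r)) = √(r + r*(12 + 5*r)))
√(p(191) + 220*133) = √(√(191*(13 + 5*191)) + 220*133) = √(√(191*(13 + 955)) + 29260) = √(√(191*968) + 29260) = √(√184888 + 29260) = √(22*√382 + 29260) = √(29260 + 22*√382)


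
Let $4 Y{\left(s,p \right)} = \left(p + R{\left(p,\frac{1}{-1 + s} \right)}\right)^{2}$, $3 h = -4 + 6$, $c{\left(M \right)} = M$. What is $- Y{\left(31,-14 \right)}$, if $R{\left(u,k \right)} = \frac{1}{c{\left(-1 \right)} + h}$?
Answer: $- \frac{289}{4} \approx -72.25$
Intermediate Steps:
$h = \frac{2}{3}$ ($h = \frac{-4 + 6}{3} = \frac{1}{3} \cdot 2 = \frac{2}{3} \approx 0.66667$)
$R{\left(u,k \right)} = -3$ ($R{\left(u,k \right)} = \frac{1}{-1 + \frac{2}{3}} = \frac{1}{- \frac{1}{3}} = -3$)
$Y{\left(s,p \right)} = \frac{\left(-3 + p\right)^{2}}{4}$ ($Y{\left(s,p \right)} = \frac{\left(p - 3\right)^{2}}{4} = \frac{\left(-3 + p\right)^{2}}{4}$)
$- Y{\left(31,-14 \right)} = - \frac{\left(-3 - 14\right)^{2}}{4} = - \frac{\left(-17\right)^{2}}{4} = - \frac{289}{4}$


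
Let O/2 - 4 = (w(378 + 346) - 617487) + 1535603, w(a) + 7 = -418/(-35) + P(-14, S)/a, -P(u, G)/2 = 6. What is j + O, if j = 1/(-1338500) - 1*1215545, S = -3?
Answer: 1052640635014433/1695879500 ≈ 6.2071e+5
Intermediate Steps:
P(u, G) = -12 (P(u, G) = -2*6 = -12)
w(a) = 173/35 - 12/a (w(a) = -7 + (-418/(-35) - 12/a) = -7 + (-418*(-1/35) - 12/a) = -7 + (418/35 - 12/a) = 173/35 - 12/a)
j = -1627006982501/1338500 (j = -1/1338500 - 1215545 = -1627006982501/1338500 ≈ -1.2155e+6)
O = 11632642816/6335 (O = 8 + 2*(((173/35 - 12/(378 + 346)) - 617487) + 1535603) = 8 + 2*(((173/35 - 12/724) - 617487) + 1535603) = 8 + 2*(((173/35 - 12*1/724) - 617487) + 1535603) = 8 + 2*(((173/35 - 3/181) - 617487) + 1535603) = 8 + 2*((31208/6335 - 617487) + 1535603) = 8 + 2*(-3911748937/6335 + 1535603) = 8 + 2*(5816296068/6335) = 8 + 11632592136/6335 = 11632642816/6335 ≈ 1.8363e+6)
j + O = -1627006982501/1338500 + 11632642816/6335 = 1052640635014433/1695879500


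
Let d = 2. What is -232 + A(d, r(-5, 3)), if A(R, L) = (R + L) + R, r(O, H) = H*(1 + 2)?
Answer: -219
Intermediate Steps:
r(O, H) = 3*H (r(O, H) = H*3 = 3*H)
A(R, L) = L + 2*R (A(R, L) = (L + R) + R = L + 2*R)
-232 + A(d, r(-5, 3)) = -232 + (3*3 + 2*2) = -232 + (9 + 4) = -232 + 13 = -219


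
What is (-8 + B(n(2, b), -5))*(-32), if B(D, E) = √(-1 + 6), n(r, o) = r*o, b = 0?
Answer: 256 - 32*√5 ≈ 184.45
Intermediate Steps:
n(r, o) = o*r
B(D, E) = √5
(-8 + B(n(2, b), -5))*(-32) = (-8 + √5)*(-32) = 256 - 32*√5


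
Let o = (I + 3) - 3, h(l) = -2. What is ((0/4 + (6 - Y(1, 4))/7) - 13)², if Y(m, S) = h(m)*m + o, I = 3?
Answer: 7396/49 ≈ 150.94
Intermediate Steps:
o = 3 (o = (3 + 3) - 3 = 6 - 3 = 3)
Y(m, S) = 3 - 2*m (Y(m, S) = -2*m + 3 = 3 - 2*m)
((0/4 + (6 - Y(1, 4))/7) - 13)² = ((0/4 + (6 - (3 - 2*1))/7) - 13)² = ((0*(¼) + (6 - (3 - 2))*(⅐)) - 13)² = ((0 + (6 - 1*1)*(⅐)) - 13)² = ((0 + (6 - 1)*(⅐)) - 13)² = ((0 + 5*(⅐)) - 13)² = ((0 + 5/7) - 13)² = (5/7 - 13)² = (-86/7)² = 7396/49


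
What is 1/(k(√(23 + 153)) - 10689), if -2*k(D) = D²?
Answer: -1/10777 ≈ -9.2790e-5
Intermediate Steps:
k(D) = -D²/2
1/(k(√(23 + 153)) - 10689) = 1/(-(√(23 + 153))²/2 - 10689) = 1/(-(√176)²/2 - 10689) = 1/(-(4*√11)²/2 - 10689) = 1/(-½*176 - 10689) = 1/(-88 - 10689) = 1/(-10777) = -1/10777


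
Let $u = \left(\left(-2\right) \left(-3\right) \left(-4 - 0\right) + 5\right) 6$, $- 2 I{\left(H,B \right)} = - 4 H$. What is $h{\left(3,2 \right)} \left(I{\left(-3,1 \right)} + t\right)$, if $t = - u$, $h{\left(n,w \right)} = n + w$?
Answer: $540$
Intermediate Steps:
$I{\left(H,B \right)} = 2 H$ ($I{\left(H,B \right)} = - \frac{\left(-4\right) H}{2} = 2 H$)
$u = -114$ ($u = \left(6 \left(-4 + 0\right) + 5\right) 6 = \left(6 \left(-4\right) + 5\right) 6 = \left(-24 + 5\right) 6 = \left(-19\right) 6 = -114$)
$t = 114$ ($t = \left(-1\right) \left(-114\right) = 114$)
$h{\left(3,2 \right)} \left(I{\left(-3,1 \right)} + t\right) = \left(3 + 2\right) \left(2 \left(-3\right) + 114\right) = 5 \left(-6 + 114\right) = 5 \cdot 108 = 540$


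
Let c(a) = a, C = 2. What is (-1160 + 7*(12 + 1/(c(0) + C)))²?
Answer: 4601025/4 ≈ 1.1503e+6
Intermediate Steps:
(-1160 + 7*(12 + 1/(c(0) + C)))² = (-1160 + 7*(12 + 1/(0 + 2)))² = (-1160 + 7*(12 + 1/2))² = (-1160 + 7*(12 + ½))² = (-1160 + 7*(25/2))² = (-1160 + 175/2)² = (-2145/2)² = 4601025/4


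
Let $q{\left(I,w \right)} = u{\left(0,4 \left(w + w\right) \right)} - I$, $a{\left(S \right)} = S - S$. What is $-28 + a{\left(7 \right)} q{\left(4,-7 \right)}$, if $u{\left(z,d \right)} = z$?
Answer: $-28$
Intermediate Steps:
$a{\left(S \right)} = 0$
$q{\left(I,w \right)} = - I$ ($q{\left(I,w \right)} = 0 - I = - I$)
$-28 + a{\left(7 \right)} q{\left(4,-7 \right)} = -28 + 0 \left(\left(-1\right) 4\right) = -28 + 0 \left(-4\right) = -28 + 0 = -28$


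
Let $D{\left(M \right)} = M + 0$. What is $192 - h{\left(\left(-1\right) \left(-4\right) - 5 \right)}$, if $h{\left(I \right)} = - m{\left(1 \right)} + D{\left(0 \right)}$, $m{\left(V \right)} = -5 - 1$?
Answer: $186$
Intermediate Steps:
$D{\left(M \right)} = M$
$m{\left(V \right)} = -6$
$h{\left(I \right)} = 6$ ($h{\left(I \right)} = \left(-1\right) \left(-6\right) + 0 = 6 + 0 = 6$)
$192 - h{\left(\left(-1\right) \left(-4\right) - 5 \right)} = 192 - 6 = 186$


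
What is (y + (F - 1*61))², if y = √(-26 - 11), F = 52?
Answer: (9 - I*√37)² ≈ 44.0 - 109.49*I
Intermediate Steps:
y = I*√37 (y = √(-37) = I*√37 ≈ 6.0828*I)
(y + (F - 1*61))² = (I*√37 + (52 - 1*61))² = (I*√37 + (52 - 61))² = (I*√37 - 9)² = (-9 + I*√37)²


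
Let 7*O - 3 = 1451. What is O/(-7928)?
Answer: -727/27748 ≈ -0.026200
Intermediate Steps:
O = 1454/7 (O = 3/7 + (⅐)*1451 = 3/7 + 1451/7 = 1454/7 ≈ 207.71)
O/(-7928) = (1454/7)/(-7928) = (1454/7)*(-1/7928) = -727/27748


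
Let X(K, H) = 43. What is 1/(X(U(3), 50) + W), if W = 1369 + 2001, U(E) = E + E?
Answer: 1/3413 ≈ 0.00029300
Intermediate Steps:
U(E) = 2*E
W = 3370
1/(X(U(3), 50) + W) = 1/(43 + 3370) = 1/3413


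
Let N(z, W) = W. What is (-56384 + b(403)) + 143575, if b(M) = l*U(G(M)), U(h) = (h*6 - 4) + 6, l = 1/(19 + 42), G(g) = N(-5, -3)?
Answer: 5318635/61 ≈ 87191.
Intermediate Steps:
G(g) = -3
l = 1/61 ≈ 0.016393
U(h) = 2 + 6*h (U(h) = (6*h - 4) + 6 = (-4 + 6*h) + 6 = 2 + 6*h)
b(M) = -16/61 (b(M) = (2 + 6*(-3))/61 = (2 - 18)/61 = (1/61)*(-16) = -16/61)
(-56384 + b(403)) + 143575 = (-56384 - 16/61) + 143575 = -3439440/61 + 143575 = 5318635/61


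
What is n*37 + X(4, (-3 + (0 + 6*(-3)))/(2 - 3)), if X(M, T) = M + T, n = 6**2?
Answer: 1357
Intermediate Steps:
n = 36
n*37 + X(4, (-3 + (0 + 6*(-3)))/(2 - 3)) = 36*37 + (4 + (-3 + (0 + 6*(-3)))/(2 - 3)) = 1332 + (4 + (-3 + (0 - 18))/(-1)) = 1332 + (4 + (-3 - 18)*(-1)) = 1332 + (4 - 21*(-1)) = 1332 + (4 + 21) = 1332 + 25 = 1357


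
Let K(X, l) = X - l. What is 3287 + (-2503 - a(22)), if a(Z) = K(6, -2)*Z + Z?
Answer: 586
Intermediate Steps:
a(Z) = 9*Z (a(Z) = (6 - 1*(-2))*Z + Z = (6 + 2)*Z + Z = 8*Z + Z = 9*Z)
3287 + (-2503 - a(22)) = 3287 + (-2503 - 9*22) = 3287 + (-2503 - 1*198) = 3287 + (-2503 - 198) = 3287 - 2701 = 586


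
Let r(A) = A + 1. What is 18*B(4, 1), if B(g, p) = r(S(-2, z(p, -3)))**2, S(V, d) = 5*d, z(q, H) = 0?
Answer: 18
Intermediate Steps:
r(A) = 1 + A
B(g, p) = 1 (B(g, p) = (1 + 5*0)**2 = (1 + 0)**2 = 1**2 = 1)
18*B(4, 1) = 18*1 = 18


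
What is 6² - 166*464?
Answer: -76988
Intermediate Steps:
6² - 166*464 = 36 - 77024 = -76988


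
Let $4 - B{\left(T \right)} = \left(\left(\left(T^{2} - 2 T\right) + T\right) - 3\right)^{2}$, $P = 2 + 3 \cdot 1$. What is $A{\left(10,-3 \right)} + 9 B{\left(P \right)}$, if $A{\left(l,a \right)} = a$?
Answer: $-2568$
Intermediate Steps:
$P = 5$ ($P = 2 + 3 = 5$)
$B{\left(T \right)} = 4 - \left(-3 + T^{2} - T\right)^{2}$ ($B{\left(T \right)} = 4 - \left(\left(\left(T^{2} - 2 T\right) + T\right) - 3\right)^{2} = 4 - \left(\left(T^{2} - T\right) - 3\right)^{2} = 4 - \left(-3 + T^{2} - T\right)^{2}$)
$A{\left(10,-3 \right)} + 9 B{\left(P \right)} = -3 + 9 \left(4 - \left(3 + 5 - 5^{2}\right)^{2}\right) = -3 + 9 \left(4 - \left(3 + 5 - 25\right)^{2}\right) = -3 + 9 \left(4 - \left(-17\right)^{2}\right) = -3 + 9 \left(4 - 289\right) = -3 + 9 \left(-285\right) = -3 - 2565 = -2568$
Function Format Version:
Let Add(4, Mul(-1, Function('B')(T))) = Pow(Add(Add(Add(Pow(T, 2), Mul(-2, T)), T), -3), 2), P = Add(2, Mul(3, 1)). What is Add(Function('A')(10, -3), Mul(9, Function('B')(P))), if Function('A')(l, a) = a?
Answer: -2568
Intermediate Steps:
P = 5 (P = Add(2, 3) = 5)
Function('B')(T) = Add(4, Mul(-1, Pow(Add(-3, Pow(T, 2), Mul(-1, T)), 2))) (Function('B')(T) = Add(4, Mul(-1, Pow(Add(Add(Add(Pow(T, 2), Mul(-2, T)), T), -3), 2))) = Add(4, Mul(-1, Pow(Add(Add(Pow(T, 2), Mul(-1, T)), -3), 2))) = Add(4, Mul(-1, Pow(Add(-3, Pow(T, 2), Mul(-1, T)), 2))))
Add(Function('A')(10, -3), Mul(9, Function('B')(P))) = Add(-3, Mul(9, Add(4, Mul(-1, Pow(Add(3, 5, Mul(-1, Pow(5, 2))), 2))))) = Add(-3, Mul(9, Add(4, Mul(-1, Pow(Add(3, 5, Mul(-1, 25)), 2))))) = Add(-3, Mul(9, Add(4, Mul(-1, Pow(Add(3, 5, -25), 2))))) = Add(-3, Mul(9, Add(4, Mul(-1, Pow(-17, 2))))) = Add(-3, Mul(9, Add(4, Mul(-1, 289)))) = Add(-3, Mul(9, Add(4, -289))) = Add(-3, Mul(9, -285)) = Add(-3, -2565) = -2568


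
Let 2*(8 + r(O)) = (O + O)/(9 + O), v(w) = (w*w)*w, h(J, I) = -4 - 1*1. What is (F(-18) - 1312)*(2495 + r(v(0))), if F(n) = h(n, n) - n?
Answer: -3230613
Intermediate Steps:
h(J, I) = -5 (h(J, I) = -4 - 1 = -5)
v(w) = w**3 (v(w) = w**2*w = w**3)
F(n) = -5 - n
r(O) = -8 + O/(9 + O) (r(O) = -8 + ((O + O)/(9 + O))/2 = -8 + ((2*O)/(9 + O))/2 = -8 + (2*O/(9 + O))/2 = -8 + O/(9 + O))
(F(-18) - 1312)*(2495 + r(v(0))) = ((-5 - 1*(-18)) - 1312)*(2495 + (-72 - 7*0**3)/(9 + 0**3)) = ((-5 + 18) - 1312)*(2495 + (-72 - 7*0)/(9 + 0)) = (13 - 1312)*(2495 + (-72 + 0)/9) = -1299*(2495 + (1/9)*(-72)) = -1299*(2495 - 8) = -1299*2487 = -3230613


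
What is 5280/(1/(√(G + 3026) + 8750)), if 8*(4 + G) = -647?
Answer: 46200000 + 1320*√47058 ≈ 4.6486e+7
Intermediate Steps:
G = -679/8 (G = -4 + (⅛)*(-647) = -4 - 647/8 = -679/8 ≈ -84.875)
5280/(1/(√(G + 3026) + 8750)) = 5280/(1/(√(-679/8 + 3026) + 8750)) = 5280/(1/(√(23529/8) + 8750)) = 5280/(1/(√47058/4 + 8750)) = 5280/(1/(8750 + √47058/4)) = 5280*(8750 + √47058/4) = 46200000 + 1320*√47058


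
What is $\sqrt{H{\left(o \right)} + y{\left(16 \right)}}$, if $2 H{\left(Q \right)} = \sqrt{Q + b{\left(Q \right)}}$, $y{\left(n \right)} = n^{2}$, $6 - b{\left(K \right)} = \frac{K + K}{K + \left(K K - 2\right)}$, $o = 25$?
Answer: $\frac{\sqrt{9216 + \sqrt{10019}}}{6} \approx 16.087$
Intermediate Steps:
$b{\left(K \right)} = 6 - \frac{2 K}{-2 + K + K^{2}}$ ($b{\left(K \right)} = 6 - \frac{K + K}{K + \left(K K - 2\right)} = 6 - \frac{2 K}{K + \left(K^{2} - 2\right)} = 6 - \frac{2 K}{K + \left(-2 + K^{2}\right)} = 6 - \frac{2 K}{-2 + K + K^{2}}$)
$H{\left(Q \right)} = \frac{\sqrt{Q + \frac{2 \left(-6 + 2 Q + 3 Q^{2}\right)}{-2 + Q + Q^{2}}}}{2}$
$\sqrt{H{\left(o \right)} + y{\left(16 \right)}} = \sqrt{\frac{\sqrt{\frac{-12 + 25^{3} + 2 \cdot 25 + 7 \cdot 25^{2}}{-2 + 25 + 25^{2}}}}{2} + 16^{2}} = \sqrt{\frac{\sqrt{\frac{-12 + 15625 + 50 + 7 \cdot 625}{-2 + 25 + 625}}}{2} + 256} = \sqrt{\frac{\sqrt{\frac{-12 + 15625 + 50 + 4375}{648}}}{2} + 256} = \sqrt{\frac{\sqrt{\frac{1}{648} \cdot 20038}}{2} + 256} = \sqrt{\frac{\sqrt{\frac{10019}{324}}}{2} + 256} = \sqrt{\frac{\frac{1}{18} \sqrt{10019}}{2} + 256} = \sqrt{\frac{\sqrt{10019}}{36} + 256} = \sqrt{256 + \frac{\sqrt{10019}}{36}}$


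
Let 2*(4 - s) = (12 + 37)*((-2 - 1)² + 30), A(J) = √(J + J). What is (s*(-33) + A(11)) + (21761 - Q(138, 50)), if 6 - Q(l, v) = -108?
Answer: 106093/2 + √22 ≈ 53051.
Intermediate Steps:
Q(l, v) = 114 (Q(l, v) = 6 - 1*(-108) = 6 + 108 = 114)
A(J) = √2*√J (A(J) = √(2*J) = √2*√J)
s = -1903/2 (s = 4 - (12 + 37)*((-2 - 1)² + 30)/2 = 4 - 49*((-3)² + 30)/2 = 4 - 49*(9 + 30)/2 = 4 - 49*39/2 = 4 - ½*1911 = 4 - 1911/2 = -1903/2 ≈ -951.50)
(s*(-33) + A(11)) + (21761 - Q(138, 50)) = (-1903/2*(-33) + √2*√11) + (21761 - 1*114) = (62799/2 + √22) + (21761 - 114) = (62799/2 + √22) + 21647 = 106093/2 + √22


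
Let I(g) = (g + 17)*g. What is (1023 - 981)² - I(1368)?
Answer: -1892916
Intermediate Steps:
I(g) = g*(17 + g) (I(g) = (17 + g)*g = g*(17 + g))
(1023 - 981)² - I(1368) = (1023 - 981)² - 1368*(17 + 1368) = 42² - 1368*1385 = 1764 - 1*1894680 = 1764 - 1894680 = -1892916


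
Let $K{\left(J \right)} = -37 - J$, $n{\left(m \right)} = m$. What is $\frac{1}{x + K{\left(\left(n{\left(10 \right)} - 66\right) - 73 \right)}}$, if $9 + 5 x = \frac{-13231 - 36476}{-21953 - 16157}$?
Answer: $\frac{190550}{17237317} \approx 0.011055$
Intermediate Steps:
$x = - \frac{293283}{190550}$ ($x = - \frac{9}{5} + \frac{\left(-13231 - 36476\right) \frac{1}{-21953 - 16157}}{5} = - \frac{9}{5} + \frac{\left(-49707\right) \frac{1}{-38110}}{5} = - \frac{9}{5} + \frac{\left(-49707\right) \left(- \frac{1}{38110}\right)}{5} = - \frac{9}{5} + \frac{1}{5} \cdot \frac{49707}{38110} = - \frac{9}{5} + \frac{49707}{190550} = - \frac{293283}{190550} \approx -1.5391$)
$\frac{1}{x + K{\left(\left(n{\left(10 \right)} - 66\right) - 73 \right)}} = \frac{1}{- \frac{293283}{190550} - -92} = \frac{1}{- \frac{293283}{190550} + \left(-37 + 129\right)} = \frac{1}{- \frac{293283}{190550} + 92} = \frac{1}{\frac{17237317}{190550}} = \frac{190550}{17237317}$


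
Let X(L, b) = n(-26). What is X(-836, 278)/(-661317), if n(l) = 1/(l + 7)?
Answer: 1/12565023 ≈ 7.9586e-8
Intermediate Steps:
n(l) = 1/(7 + l)
X(L, b) = -1/19 (X(L, b) = 1/(7 - 26) = 1/(-19) = -1/19)
X(-836, 278)/(-661317) = -1/19/(-661317) = -1/19*(-1/661317) = 1/12565023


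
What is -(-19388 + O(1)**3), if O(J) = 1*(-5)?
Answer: 19513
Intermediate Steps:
O(J) = -5
-(-19388 + O(1)**3) = -(-19388 + (-5)**3) = -(-19388 - 125) = -1*(-19513) = 19513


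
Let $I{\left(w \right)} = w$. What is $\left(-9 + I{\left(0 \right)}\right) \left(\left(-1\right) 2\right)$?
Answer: $18$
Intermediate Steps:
$\left(-9 + I{\left(0 \right)}\right) \left(\left(-1\right) 2\right) = \left(-9 + 0\right) \left(\left(-1\right) 2\right) = \left(-9\right) \left(-2\right) = 18$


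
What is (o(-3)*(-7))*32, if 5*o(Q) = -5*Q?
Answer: -672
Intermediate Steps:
o(Q) = -Q (o(Q) = (-5*Q)/5 = -Q)
(o(-3)*(-7))*32 = (-1*(-3)*(-7))*32 = (3*(-7))*32 = -21*32 = -672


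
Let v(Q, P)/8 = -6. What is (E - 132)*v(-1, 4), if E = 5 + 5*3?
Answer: 5376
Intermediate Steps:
v(Q, P) = -48 (v(Q, P) = 8*(-6) = -48)
E = 20 (E = 5 + 15 = 20)
(E - 132)*v(-1, 4) = (20 - 132)*(-48) = -112*(-48) = 5376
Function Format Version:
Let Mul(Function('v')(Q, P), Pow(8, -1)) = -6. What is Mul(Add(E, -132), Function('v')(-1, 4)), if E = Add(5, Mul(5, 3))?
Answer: 5376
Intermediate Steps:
Function('v')(Q, P) = -48 (Function('v')(Q, P) = Mul(8, -6) = -48)
E = 20 (E = Add(5, 15) = 20)
Mul(Add(E, -132), Function('v')(-1, 4)) = Mul(Add(20, -132), -48) = Mul(-112, -48) = 5376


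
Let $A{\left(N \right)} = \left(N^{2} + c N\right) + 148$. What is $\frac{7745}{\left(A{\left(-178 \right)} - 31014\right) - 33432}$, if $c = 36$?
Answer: $- \frac{7745}{39022} \approx -0.19848$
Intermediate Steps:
$A{\left(N \right)} = 148 + N^{2} + 36 N$ ($A{\left(N \right)} = \left(N^{2} + 36 N\right) + 148 = 148 + N^{2} + 36 N$)
$\frac{7745}{\left(A{\left(-178 \right)} - 31014\right) - 33432} = \frac{7745}{\left(\left(148 + \left(-178\right)^{2} + 36 \left(-178\right)\right) - 31014\right) - 33432} = \frac{7745}{\left(\left(148 + 31684 - 6408\right) - 31014\right) - 33432} = \frac{7745}{\left(25424 - 31014\right) - 33432} = \frac{7745}{-5590 - 33432} = \frac{7745}{-39022} = 7745 \left(- \frac{1}{39022}\right) = - \frac{7745}{39022}$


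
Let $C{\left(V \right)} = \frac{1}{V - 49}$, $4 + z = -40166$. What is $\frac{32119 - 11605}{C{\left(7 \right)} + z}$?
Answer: $- \frac{861588}{1687141} \approx -0.51068$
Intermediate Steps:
$z = -40170$ ($z = -4 - 40166 = -40170$)
$C{\left(V \right)} = \frac{1}{-49 + V}$
$\frac{32119 - 11605}{C{\left(7 \right)} + z} = \frac{32119 - 11605}{\frac{1}{-49 + 7} - 40170} = \frac{20514}{\frac{1}{-42} - 40170} = \frac{20514}{- \frac{1}{42} - 40170} = \frac{20514}{- \frac{1687141}{42}} = 20514 \left(- \frac{42}{1687141}\right) = - \frac{861588}{1687141}$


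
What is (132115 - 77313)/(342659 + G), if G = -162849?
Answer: 27401/89905 ≈ 0.30478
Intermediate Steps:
(132115 - 77313)/(342659 + G) = (132115 - 77313)/(342659 - 162849) = 54802/179810 = 54802*(1/179810) = 27401/89905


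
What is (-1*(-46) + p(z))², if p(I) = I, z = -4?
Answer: 1764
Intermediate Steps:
(-1*(-46) + p(z))² = (-1*(-46) - 4)² = (46 - 4)² = 42² = 1764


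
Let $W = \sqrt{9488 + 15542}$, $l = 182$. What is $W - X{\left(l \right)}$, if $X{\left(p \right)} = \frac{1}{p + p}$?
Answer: $- \frac{1}{364} + \sqrt{25030} \approx 158.21$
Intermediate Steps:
$X{\left(p \right)} = \frac{1}{2 p}$
$W = \sqrt{25030} \approx 158.21$
$W - X{\left(l \right)} = \sqrt{25030} - \frac{1}{2 \cdot 182} = \sqrt{25030} - \frac{1}{2} \cdot \frac{1}{182} = \sqrt{25030} - \frac{1}{364} = - \frac{1}{364} + \sqrt{25030}$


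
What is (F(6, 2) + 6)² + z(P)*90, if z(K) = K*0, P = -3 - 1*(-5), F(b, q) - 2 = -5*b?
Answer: 484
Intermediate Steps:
F(b, q) = 2 - 5*b
P = 2 (P = -3 + 5 = 2)
z(K) = 0
(F(6, 2) + 6)² + z(P)*90 = ((2 - 5*6) + 6)² + 0*90 = ((2 - 30) + 6)² + 0 = (-28 + 6)² + 0 = (-22)² + 0 = 484 + 0 = 484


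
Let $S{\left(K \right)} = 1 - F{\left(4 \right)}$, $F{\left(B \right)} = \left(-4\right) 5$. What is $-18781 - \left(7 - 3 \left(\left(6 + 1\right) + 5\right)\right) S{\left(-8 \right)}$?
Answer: $-18172$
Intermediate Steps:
$F{\left(B \right)} = -20$
$S{\left(K \right)} = 21$ ($S{\left(K \right)} = 1 - -20 = 1 + 20 = 21$)
$-18781 - \left(7 - 3 \left(\left(6 + 1\right) + 5\right)\right) S{\left(-8 \right)} = -18781 - \left(7 - 3 \left(\left(6 + 1\right) + 5\right)\right) 21 = -18781 - \left(7 - 3 \left(7 + 5\right)\right) 21 = -18781 - \left(7 - 36\right) 21 = -18781 - \left(-29\right) 21 = -18781 - -609 = -18781 + 609 = -18172$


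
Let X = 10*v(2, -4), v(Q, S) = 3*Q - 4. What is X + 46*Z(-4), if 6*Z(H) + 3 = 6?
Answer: 43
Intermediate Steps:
Z(H) = 1/2 (Z(H) = -1/2 + (1/6)*6 = -1/2 + 1 = 1/2)
v(Q, S) = -4 + 3*Q
X = 20 (X = 10*(-4 + 3*2) = 10*(-4 + 6) = 10*2 = 20)
X + 46*Z(-4) = 20 + 46*(1/2) = 20 + 23 = 43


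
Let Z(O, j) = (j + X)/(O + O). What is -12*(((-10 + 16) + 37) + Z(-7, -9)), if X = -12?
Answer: -534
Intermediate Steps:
Z(O, j) = (-12 + j)/(2*O) (Z(O, j) = (j - 12)/(O + O) = (-12 + j)/((2*O)) = (-12 + j)*(1/(2*O)) = (-12 + j)/(2*O))
-12*(((-10 + 16) + 37) + Z(-7, -9)) = -12*(((-10 + 16) + 37) + (1/2)*(-12 - 9)/(-7)) = -12*((6 + 37) + (1/2)*(-1/7)*(-21)) = -12*(43 + 3/2) = -12*89/2 = -534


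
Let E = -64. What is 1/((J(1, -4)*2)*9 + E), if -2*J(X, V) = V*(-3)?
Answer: -1/172 ≈ -0.0058140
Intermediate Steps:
J(X, V) = 3*V/2 (J(X, V) = -V*(-3)/2 = -(-3)*V/2 = 3*V/2)
1/((J(1, -4)*2)*9 + E) = 1/((((3/2)*(-4))*2)*9 - 64) = 1/(-6*2*9 - 64) = 1/(-12*9 - 64) = 1/(-108 - 64) = 1/(-172) = -1/172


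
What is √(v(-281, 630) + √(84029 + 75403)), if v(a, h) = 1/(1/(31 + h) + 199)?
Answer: √(21736985 + 8651385800*√39858)/65770 ≈ 19.982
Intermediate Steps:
v(a, h) = 1/(199 + 1/(31 + h))
√(v(-281, 630) + √(84029 + 75403)) = √((31 + 630)/(6170 + 199*630) + √(84029 + 75403)) = √(661/(6170 + 125370) + √159432) = √(661/131540 + 2*√39858)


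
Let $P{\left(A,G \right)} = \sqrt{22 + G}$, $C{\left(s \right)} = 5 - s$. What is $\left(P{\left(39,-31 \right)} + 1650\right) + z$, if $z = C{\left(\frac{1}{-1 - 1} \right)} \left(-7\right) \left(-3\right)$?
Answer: $\frac{3531}{2} + 3 i \approx 1765.5 + 3.0 i$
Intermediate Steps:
$z = \frac{231}{2}$ ($z = \left(5 - \frac{1}{-1 - 1}\right) \left(-7\right) \left(-3\right) = \left(5 - \frac{1}{-2}\right) \left(-7\right) \left(-3\right) = \left(5 - - \frac{1}{2}\right) \left(-7\right) \left(-3\right) = \left(5 + \frac{1}{2}\right) \left(-7\right) \left(-3\right) = \frac{11}{2} \left(-7\right) \left(-3\right) = \left(- \frac{77}{2}\right) \left(-3\right) = \frac{231}{2} \approx 115.5$)
$\left(P{\left(39,-31 \right)} + 1650\right) + z = \left(\sqrt{22 - 31} + 1650\right) + \frac{231}{2} = \left(\sqrt{-9} + 1650\right) + \frac{231}{2} = \left(3 i + 1650\right) + \frac{231}{2} = \left(1650 + 3 i\right) + \frac{231}{2} = \frac{3531}{2} + 3 i$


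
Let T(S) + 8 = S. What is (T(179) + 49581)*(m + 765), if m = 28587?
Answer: 1460320704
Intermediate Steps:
T(S) = -8 + S
(T(179) + 49581)*(m + 765) = ((-8 + 179) + 49581)*(28587 + 765) = (171 + 49581)*29352 = 49752*29352 = 1460320704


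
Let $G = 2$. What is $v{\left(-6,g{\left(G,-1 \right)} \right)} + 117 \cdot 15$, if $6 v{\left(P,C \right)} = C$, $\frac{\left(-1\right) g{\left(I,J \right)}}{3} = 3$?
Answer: $\frac{3507}{2} \approx 1753.5$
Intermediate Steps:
$g{\left(I,J \right)} = -9$ ($g{\left(I,J \right)} = \left(-3\right) 3 = -9$)
$v{\left(P,C \right)} = \frac{C}{6}$
$v{\left(-6,g{\left(G,-1 \right)} \right)} + 117 \cdot 15 = \frac{1}{6} \left(-9\right) + 117 \cdot 15 = - \frac{3}{2} + 1755 = \frac{3507}{2}$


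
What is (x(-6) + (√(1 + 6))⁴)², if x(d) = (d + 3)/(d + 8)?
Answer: 9025/4 ≈ 2256.3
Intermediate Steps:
x(d) = (3 + d)/(8 + d)
(x(-6) + (√(1 + 6))⁴)² = ((3 - 6)/(8 - 6) + (√(1 + 6))⁴)² = (-3/2 + (√7)⁴)² = ((½)*(-3) + 49)² = (-3/2 + 49)² = (95/2)² = 9025/4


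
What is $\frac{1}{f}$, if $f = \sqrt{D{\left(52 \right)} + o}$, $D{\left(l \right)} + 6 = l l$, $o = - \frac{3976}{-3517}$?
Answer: $\frac{\sqrt{33386325314}}{9492842} \approx 0.019248$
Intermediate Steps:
$o = \frac{3976}{3517}$ ($o = \left(-3976\right) \left(- \frac{1}{3517}\right) = \frac{3976}{3517} \approx 1.1305$)
$D{\left(l \right)} = -6 + l^{2}$ ($D{\left(l \right)} = -6 + l l = -6 + l^{2}$)
$f = \frac{\sqrt{33386325314}}{3517}$ ($f = \sqrt{\left(-6 + 52^{2}\right) + \frac{3976}{3517}} = \sqrt{\left(-6 + 2704\right) + \frac{3976}{3517}} = \sqrt{2698 + \frac{3976}{3517}} = \sqrt{\frac{9492842}{3517}} = \frac{\sqrt{33386325314}}{3517} \approx 51.953$)
$\frac{1}{f} = \frac{1}{\frac{1}{3517} \sqrt{33386325314}} = \frac{\sqrt{33386325314}}{9492842}$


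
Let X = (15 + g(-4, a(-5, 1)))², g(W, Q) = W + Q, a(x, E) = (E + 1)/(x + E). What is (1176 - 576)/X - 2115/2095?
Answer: 273019/61593 ≈ 4.4326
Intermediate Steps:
a(x, E) = (1 + E)/(E + x)
g(W, Q) = Q + W
X = 441/4 (X = (15 + ((1 + 1)/(1 - 5) - 4))² = (15 + (2/(-4) - 4))² = (15 + (-¼*2 - 4))² = (15 + (-½ - 4))² = (15 - 9/2)² = (21/2)² = 441/4 ≈ 110.25)
(1176 - 576)/X - 2115/2095 = (1176 - 576)/(441/4) - 2115/2095 = 600*(4/441) - 2115*1/2095 = 800/147 - 423/419 = 273019/61593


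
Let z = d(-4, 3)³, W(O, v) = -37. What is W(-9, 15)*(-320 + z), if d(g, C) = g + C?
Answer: 11877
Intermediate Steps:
d(g, C) = C + g
z = -1 (z = (3 - 4)³ = (-1)³ = -1)
W(-9, 15)*(-320 + z) = -37*(-320 - 1) = -37*(-321) = 11877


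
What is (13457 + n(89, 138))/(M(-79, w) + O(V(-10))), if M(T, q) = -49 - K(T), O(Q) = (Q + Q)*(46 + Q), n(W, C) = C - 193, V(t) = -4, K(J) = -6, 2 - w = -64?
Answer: -13402/379 ≈ -35.361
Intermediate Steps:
w = 66 (w = 2 - 1*(-64) = 2 + 64 = 66)
n(W, C) = -193 + C
O(Q) = 2*Q*(46 + Q) (O(Q) = (2*Q)*(46 + Q) = 2*Q*(46 + Q))
M(T, q) = -43 (M(T, q) = -49 - 1*(-6) = -49 + 6 = -43)
(13457 + n(89, 138))/(M(-79, w) + O(V(-10))) = (13457 + (-193 + 138))/(-43 + 2*(-4)*(46 - 4)) = (13457 - 55)/(-43 + 2*(-4)*42) = 13402/(-43 - 336) = 13402/(-379) = 13402*(-1/379) = -13402/379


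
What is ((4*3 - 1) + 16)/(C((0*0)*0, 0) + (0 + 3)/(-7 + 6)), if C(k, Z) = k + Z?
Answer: -9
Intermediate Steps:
C(k, Z) = Z + k
((4*3 - 1) + 16)/(C((0*0)*0, 0) + (0 + 3)/(-7 + 6)) = ((4*3 - 1) + 16)/((0 + (0*0)*0) + (0 + 3)/(-7 + 6)) = ((12 - 1) + 16)/((0 + 0*0) + 3/(-1)) = (11 + 16)/((0 + 0) + 3*(-1)) = 27/(0 - 3) = 27/(-3) = 27*(-1/3) = -9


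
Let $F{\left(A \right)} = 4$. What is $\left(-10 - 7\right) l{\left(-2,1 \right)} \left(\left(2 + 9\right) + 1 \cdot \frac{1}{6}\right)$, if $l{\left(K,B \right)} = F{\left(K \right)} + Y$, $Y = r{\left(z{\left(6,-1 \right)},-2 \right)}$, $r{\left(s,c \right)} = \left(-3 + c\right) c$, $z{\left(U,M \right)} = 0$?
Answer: $- \frac{7973}{3} \approx -2657.7$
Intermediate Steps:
$r{\left(s,c \right)} = c \left(-3 + c\right)$
$Y = 10$ ($Y = - 2 \left(-3 - 2\right) = \left(-2\right) \left(-5\right) = 10$)
$l{\left(K,B \right)} = 14$ ($l{\left(K,B \right)} = 4 + 10 = 14$)
$\left(-10 - 7\right) l{\left(-2,1 \right)} \left(\left(2 + 9\right) + 1 \cdot \frac{1}{6}\right) = \left(-10 - 7\right) 14 \left(\left(2 + 9\right) + 1 \cdot \frac{1}{6}\right) = \left(-17\right) 14 \left(11 + 1 \cdot \frac{1}{6}\right) = - 238 \left(11 + \frac{1}{6}\right) = \left(-238\right) \frac{67}{6} = - \frac{7973}{3}$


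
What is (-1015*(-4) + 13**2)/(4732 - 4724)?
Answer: 4229/8 ≈ 528.63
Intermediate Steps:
(-1015*(-4) + 13**2)/(4732 - 4724) = (4060 + 169)/8 = 4229*(1/8) = 4229/8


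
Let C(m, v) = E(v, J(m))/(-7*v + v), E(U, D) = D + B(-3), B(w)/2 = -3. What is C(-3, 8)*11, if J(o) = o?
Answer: 33/16 ≈ 2.0625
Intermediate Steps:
B(w) = -6 (B(w) = 2*(-3) = -6)
E(U, D) = -6 + D (E(U, D) = D - 6 = -6 + D)
C(m, v) = -(-6 + m)/(6*v) (C(m, v) = (-6 + m)/(-7*v + v) = (-6 + m)/((-6*v)) = (-6 + m)*(-1/(6*v)) = -(-6 + m)/(6*v))
C(-3, 8)*11 = ((⅙)*(6 - 1*(-3))/8)*11 = ((⅙)*(⅛)*(6 + 3))*11 = ((⅙)*(⅛)*9)*11 = (3/16)*11 = 33/16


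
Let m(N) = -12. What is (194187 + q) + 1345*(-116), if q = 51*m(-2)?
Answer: 37555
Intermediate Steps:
q = -612 (q = 51*(-12) = -612)
(194187 + q) + 1345*(-116) = (194187 - 612) + 1345*(-116) = 193575 - 156020 = 37555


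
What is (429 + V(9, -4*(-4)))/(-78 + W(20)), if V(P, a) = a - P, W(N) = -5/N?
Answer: -1744/313 ≈ -5.5719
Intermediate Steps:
(429 + V(9, -4*(-4)))/(-78 + W(20)) = (429 + (-4*(-4) - 1*9))/(-78 - 5/20) = (429 + (16 - 9))/(-78 - 5*1/20) = (429 + 7)/(-78 - ¼) = 436/(-313/4) = 436*(-4/313) = -1744/313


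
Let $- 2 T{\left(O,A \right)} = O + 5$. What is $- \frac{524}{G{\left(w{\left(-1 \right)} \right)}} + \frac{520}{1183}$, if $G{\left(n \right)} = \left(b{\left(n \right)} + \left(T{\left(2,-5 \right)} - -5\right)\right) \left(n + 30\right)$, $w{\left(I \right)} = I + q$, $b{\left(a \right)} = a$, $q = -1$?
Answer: $\frac{3446}{91} \approx 37.868$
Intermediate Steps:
$T{\left(O,A \right)} = - \frac{5}{2} - \frac{O}{2}$ ($T{\left(O,A \right)} = - \frac{O + 5}{2} = - \frac{5 + O}{2} = - \frac{5}{2} - \frac{O}{2}$)
$w{\left(I \right)} = -1 + I$ ($w{\left(I \right)} = I - 1 = -1 + I$)
$G{\left(n \right)} = \left(30 + n\right) \left(\frac{3}{2} + n\right)$ ($G{\left(n \right)} = \left(n - - \frac{3}{2}\right) \left(n + 30\right) = \left(n + \left(\left(- \frac{5}{2} - 1\right) + 5\right)\right) \left(30 + n\right) = \left(n + \left(- \frac{7}{2} + 5\right)\right) \left(30 + n\right) = \left(n + \frac{3}{2}\right) \left(30 + n\right) = \left(\frac{3}{2} + n\right) \left(30 + n\right) = \left(30 + n\right) \left(\frac{3}{2} + n\right)$)
$- \frac{524}{G{\left(w{\left(-1 \right)} \right)}} + \frac{520}{1183} = - \frac{524}{45 + \left(-1 - 1\right)^{2} + \frac{63 \left(-1 - 1\right)}{2}} + \frac{520}{1183} = - \frac{524}{45 + \left(-2\right)^{2} + \frac{63}{2} \left(-2\right)} + 520 \cdot \frac{1}{1183} = - \frac{524}{45 + 4 - 63} + \frac{40}{91} = - \frac{524}{-14} + \frac{40}{91} = \left(-524\right) \left(- \frac{1}{14}\right) + \frac{40}{91} = \frac{262}{7} + \frac{40}{91} = \frac{3446}{91}$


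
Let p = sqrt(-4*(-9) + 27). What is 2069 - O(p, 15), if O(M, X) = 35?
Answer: 2034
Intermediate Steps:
p = 3*sqrt(7) (p = sqrt(36 + 27) = sqrt(63) = 3*sqrt(7) ≈ 7.9373)
2069 - O(p, 15) = 2069 - 1*35 = 2069 - 35 = 2034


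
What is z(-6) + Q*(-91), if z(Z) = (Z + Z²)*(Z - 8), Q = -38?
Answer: 3038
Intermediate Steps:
z(Z) = (-8 + Z)*(Z + Z²) (z(Z) = (Z + Z²)*(-8 + Z) = (-8 + Z)*(Z + Z²))
z(-6) + Q*(-91) = -6*(-8 + (-6)² - 7*(-6)) - 38*(-91) = -6*(-8 + 36 + 42) + 3458 = -6*70 + 3458 = -420 + 3458 = 3038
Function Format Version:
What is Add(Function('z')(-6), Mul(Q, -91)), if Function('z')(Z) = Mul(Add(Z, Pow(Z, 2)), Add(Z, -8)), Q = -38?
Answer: 3038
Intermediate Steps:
Function('z')(Z) = Mul(Add(-8, Z), Add(Z, Pow(Z, 2))) (Function('z')(Z) = Mul(Add(Z, Pow(Z, 2)), Add(-8, Z)) = Mul(Add(-8, Z), Add(Z, Pow(Z, 2))))
Add(Function('z')(-6), Mul(Q, -91)) = Add(Mul(-6, Add(-8, Pow(-6, 2), Mul(-7, -6))), Mul(-38, -91)) = Add(Mul(-6, Add(-8, 36, 42)), 3458) = Add(Mul(-6, 70), 3458) = Add(-420, 3458) = 3038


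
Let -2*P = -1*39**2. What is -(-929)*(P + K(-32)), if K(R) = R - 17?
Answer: 1321967/2 ≈ 6.6098e+5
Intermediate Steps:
P = 1521/2 (P = -(-1)*39**2/2 = -(-1)*1521/2 = -1/2*(-1521) = 1521/2 ≈ 760.50)
K(R) = -17 + R
-(-929)*(P + K(-32)) = -(-929)*(1521/2 + (-17 - 32)) = -(-929)*(1521/2 - 49) = -(-929)*1423/2 = -1*(-1321967/2) = 1321967/2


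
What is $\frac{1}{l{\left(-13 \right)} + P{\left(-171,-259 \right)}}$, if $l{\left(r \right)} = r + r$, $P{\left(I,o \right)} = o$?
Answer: $- \frac{1}{285} \approx -0.0035088$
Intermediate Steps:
$l{\left(r \right)} = 2 r$
$\frac{1}{l{\left(-13 \right)} + P{\left(-171,-259 \right)}} = \frac{1}{2 \left(-13\right) - 259} = \frac{1}{-26 - 259} = \frac{1}{-285} = - \frac{1}{285}$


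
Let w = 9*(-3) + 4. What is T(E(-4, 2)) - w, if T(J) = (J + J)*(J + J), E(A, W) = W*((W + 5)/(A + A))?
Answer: 141/4 ≈ 35.250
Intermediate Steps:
E(A, W) = W*(5 + W)/(2*A) (E(A, W) = W*((5 + W)/((2*A))) = W*((5 + W)*(1/(2*A))) = W*((5 + W)/(2*A)) = W*(5 + W)/(2*A))
w = -23 (w = -27 + 4 = -23)
T(J) = 4*J² (T(J) = (2*J)*(2*J) = 4*J²)
T(E(-4, 2)) - w = 4*((½)*2*(5 + 2)/(-4))² - 1*(-23) = 4*((½)*2*(-¼)*7)² + 23 = 4*(-7/4)² + 23 = 4*(49/16) + 23 = 49/4 + 23 = 141/4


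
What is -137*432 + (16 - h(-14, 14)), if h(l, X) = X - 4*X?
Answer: -59126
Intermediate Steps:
h(l, X) = -3*X
-137*432 + (16 - h(-14, 14)) = -137*432 + (16 - (-3)*14) = -59184 + (16 - 1*(-42)) = -59184 + (16 + 42) = -59184 + 58 = -59126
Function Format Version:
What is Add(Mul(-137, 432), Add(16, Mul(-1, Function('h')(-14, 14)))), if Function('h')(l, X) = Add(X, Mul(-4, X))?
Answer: -59126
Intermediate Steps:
Function('h')(l, X) = Mul(-3, X)
Add(Mul(-137, 432), Add(16, Mul(-1, Function('h')(-14, 14)))) = Add(Mul(-137, 432), Add(16, Mul(-1, Mul(-3, 14)))) = Add(-59184, Add(16, Mul(-1, -42))) = Add(-59184, Add(16, 42)) = Add(-59184, 58) = -59126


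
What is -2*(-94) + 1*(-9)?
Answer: 179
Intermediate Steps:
-2*(-94) + 1*(-9) = 188 - 9 = 179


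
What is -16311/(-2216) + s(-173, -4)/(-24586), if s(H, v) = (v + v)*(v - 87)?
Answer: 199704499/27241288 ≈ 7.3309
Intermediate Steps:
s(H, v) = 2*v*(-87 + v) (s(H, v) = (2*v)*(-87 + v) = 2*v*(-87 + v))
-16311/(-2216) + s(-173, -4)/(-24586) = -16311/(-2216) + (2*(-4)*(-87 - 4))/(-24586) = -16311*(-1/2216) + (2*(-4)*(-91))*(-1/24586) = 16311/2216 + 728*(-1/24586) = 16311/2216 - 364/12293 = 199704499/27241288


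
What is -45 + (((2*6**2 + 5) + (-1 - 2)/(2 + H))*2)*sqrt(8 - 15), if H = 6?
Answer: -45 + 613*I*sqrt(7)/4 ≈ -45.0 + 405.46*I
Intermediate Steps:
-45 + (((2*6**2 + 5) + (-1 - 2)/(2 + H))*2)*sqrt(8 - 15) = -45 + (((2*6**2 + 5) + (-1 - 2)/(2 + 6))*2)*sqrt(8 - 15) = -45 + (((2*36 + 5) - 3/8)*2)*sqrt(-7) = -45 + (((72 + 5) - 3*1/8)*2)*(I*sqrt(7)) = -45 + ((77 - 3/8)*2)*(I*sqrt(7)) = -45 + ((613/8)*2)*(I*sqrt(7)) = -45 + 613*(I*sqrt(7))/4 = -45 + 613*I*sqrt(7)/4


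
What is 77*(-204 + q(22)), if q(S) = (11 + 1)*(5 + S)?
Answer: 9240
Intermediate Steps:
q(S) = 60 + 12*S (q(S) = 12*(5 + S) = 60 + 12*S)
77*(-204 + q(22)) = 77*(-204 + (60 + 12*22)) = 77*(-204 + (60 + 264)) = 77*(-204 + 324) = 77*120 = 9240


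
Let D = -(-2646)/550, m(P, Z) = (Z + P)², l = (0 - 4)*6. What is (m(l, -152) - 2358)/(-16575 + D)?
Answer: -3934975/2278401 ≈ -1.7271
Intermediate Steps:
l = -24 (l = -4*6 = -24)
m(P, Z) = (P + Z)²
D = 1323/275 (D = -(-2646)/550 = -3*(-441/275) = 1323/275 ≈ 4.8109)
(m(l, -152) - 2358)/(-16575 + D) = ((-24 - 152)² - 2358)/(-16575 + 1323/275) = ((-176)² - 2358)/(-4556802/275) = (30976 - 2358)*(-275/4556802) = 28618*(-275/4556802) = -3934975/2278401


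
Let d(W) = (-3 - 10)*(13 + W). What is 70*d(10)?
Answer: -20930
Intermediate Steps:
d(W) = -169 - 13*W (d(W) = -13*(13 + W) = -169 - 13*W)
70*d(10) = 70*(-169 - 13*10) = 70*(-169 - 130) = 70*(-299) = -20930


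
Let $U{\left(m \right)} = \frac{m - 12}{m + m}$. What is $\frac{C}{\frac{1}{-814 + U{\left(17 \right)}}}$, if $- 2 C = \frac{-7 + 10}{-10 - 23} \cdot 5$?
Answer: $- \frac{138355}{748} \approx -184.97$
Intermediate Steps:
$C = \frac{5}{22}$ ($C = - \frac{\frac{-7 + 10}{-10 - 23} \cdot 5}{2} = - \frac{\frac{3}{-33} \cdot 5}{2} = - \frac{3 \left(- \frac{1}{33}\right) 5}{2} = - \frac{\left(- \frac{1}{11}\right) 5}{2} = \left(- \frac{1}{2}\right) \left(- \frac{5}{11}\right) = \frac{5}{22} \approx 0.22727$)
$U{\left(m \right)} = \frac{-12 + m}{2 m}$
$\frac{C}{\frac{1}{-814 + U{\left(17 \right)}}} = \frac{5}{22 \frac{1}{-814 + \frac{-12 + 17}{2 \cdot 17}}} = \frac{5}{22 \frac{1}{-814 + \frac{1}{2} \cdot \frac{1}{17} \cdot 5}} = \frac{5}{22 \frac{1}{-814 + \frac{5}{34}}} = \frac{5}{22 \frac{1}{- \frac{27671}{34}}} = \frac{5}{22 \left(- \frac{34}{27671}\right)} = \frac{5}{22} \left(- \frac{27671}{34}\right) = - \frac{138355}{748}$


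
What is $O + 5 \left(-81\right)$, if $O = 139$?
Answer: $-266$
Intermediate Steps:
$O + 5 \left(-81\right) = 139 + 5 \left(-81\right) = 139 - 405 = -266$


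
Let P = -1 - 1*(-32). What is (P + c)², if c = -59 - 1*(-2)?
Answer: 676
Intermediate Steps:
P = 31 (P = -1 + 32 = 31)
c = -57 (c = -59 + 2 = -57)
(P + c)² = (31 - 57)² = (-26)² = 676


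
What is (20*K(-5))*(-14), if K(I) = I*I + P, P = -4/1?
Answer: -5880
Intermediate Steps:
P = -4 (P = -4/1 = -4*1 = -4)
K(I) = -4 + I**2 (K(I) = I*I - 4 = I**2 - 4 = -4 + I**2)
(20*K(-5))*(-14) = (20*(-4 + (-5)**2))*(-14) = (20*(-4 + 25))*(-14) = (20*21)*(-14) = 420*(-14) = -5880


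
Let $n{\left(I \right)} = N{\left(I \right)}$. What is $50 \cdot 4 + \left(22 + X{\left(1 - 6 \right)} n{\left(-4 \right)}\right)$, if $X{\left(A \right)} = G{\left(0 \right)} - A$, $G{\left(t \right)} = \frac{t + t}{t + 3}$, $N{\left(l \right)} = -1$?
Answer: $217$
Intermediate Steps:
$G{\left(t \right)} = \frac{2 t}{3 + t}$
$n{\left(I \right)} = -1$
$X{\left(A \right)} = - A$ ($X{\left(A \right)} = 2 \cdot 0 \frac{1}{3 + 0} - A = 2 \cdot 0 \cdot \frac{1}{3} - A = 0 - A = - A$)
$50 \cdot 4 + \left(22 + X{\left(1 - 6 \right)} n{\left(-4 \right)}\right) = 50 \cdot 4 + \left(22 + - (1 - 6) \left(-1\right)\right) = 200 + \left(22 + - (1 - 6) \left(-1\right)\right) = 200 + \left(22 + \left(-1\right) \left(-5\right) \left(-1\right)\right) = 200 + \left(22 + 5 \left(-1\right)\right) = 200 + \left(22 - 5\right) = 200 + 17 = 217$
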